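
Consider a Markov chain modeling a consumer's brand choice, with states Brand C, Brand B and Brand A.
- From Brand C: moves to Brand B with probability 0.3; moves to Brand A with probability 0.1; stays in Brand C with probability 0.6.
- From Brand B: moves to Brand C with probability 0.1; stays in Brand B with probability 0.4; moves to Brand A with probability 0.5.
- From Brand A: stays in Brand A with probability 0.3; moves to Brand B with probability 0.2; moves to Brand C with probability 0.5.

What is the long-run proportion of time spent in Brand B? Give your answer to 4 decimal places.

0.3026

Let the stationary distribution be π with π = πP and π_1 + π_2 + π_3 = 1.
π_1 = 0.6·π_1 + 0.1·π_2 + 0.5·π_3
π_2 = 0.3·π_1 + 0.4·π_2 + 0.2·π_3
Solving with the normalization constraint gives π = (0.4211, 0.3026, 0.2763).
So the stationary probability of Brand B is 0.3026.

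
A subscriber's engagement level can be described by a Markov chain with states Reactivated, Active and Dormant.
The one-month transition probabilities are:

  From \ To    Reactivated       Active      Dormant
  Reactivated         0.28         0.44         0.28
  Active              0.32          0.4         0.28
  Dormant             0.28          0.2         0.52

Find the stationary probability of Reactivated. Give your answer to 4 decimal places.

0.2935

Let the stationary distribution be π with π = πP and π_1 + π_2 + π_3 = 1.
π_1 = 0.28·π_1 + 0.32·π_2 + 0.28·π_3
π_2 = 0.44·π_1 + 0.4·π_2 + 0.2·π_3
Solving with the normalization constraint gives π = (0.2935, 0.3381, 0.3684).
So the stationary probability of Reactivated is 0.2935.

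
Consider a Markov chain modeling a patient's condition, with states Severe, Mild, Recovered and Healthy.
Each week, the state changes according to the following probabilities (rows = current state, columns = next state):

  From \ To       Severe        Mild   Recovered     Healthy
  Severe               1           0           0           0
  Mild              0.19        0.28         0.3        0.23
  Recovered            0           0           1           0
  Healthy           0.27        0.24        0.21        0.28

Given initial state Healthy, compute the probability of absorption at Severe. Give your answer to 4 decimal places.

Let h(s) be the probability of absorption at Severe starting from transient state s. Then h(Severe) = 1 and h(Recovered) = 0. By first-step analysis:
h(Mild) = 0.19·1 + 0.28·h(Mild) + 0.3·0 + 0.23·h(Healthy)
h(Healthy) = 0.27·1 + 0.24·h(Mild) + 0.21·0 + 0.28·h(Healthy)
Solving: h(Mild) = 0.4294, h(Healthy) = 0.5181.
Starting from Healthy, the probability is 0.5181.

0.5181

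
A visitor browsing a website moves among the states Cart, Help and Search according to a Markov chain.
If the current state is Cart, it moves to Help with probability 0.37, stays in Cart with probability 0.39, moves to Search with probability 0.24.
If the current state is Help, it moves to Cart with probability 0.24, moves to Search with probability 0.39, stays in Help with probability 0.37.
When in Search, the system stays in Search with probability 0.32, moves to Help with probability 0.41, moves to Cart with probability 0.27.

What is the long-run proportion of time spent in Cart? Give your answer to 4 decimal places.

0.2938

Let the stationary distribution be π with π = πP and π_1 + π_2 + π_3 = 1.
π_1 = 0.39·π_1 + 0.24·π_2 + 0.27·π_3
π_2 = 0.37·π_1 + 0.37·π_2 + 0.41·π_3
Solving with the normalization constraint gives π = (0.2938, 0.3829, 0.3233).
So the stationary probability of Cart is 0.2938.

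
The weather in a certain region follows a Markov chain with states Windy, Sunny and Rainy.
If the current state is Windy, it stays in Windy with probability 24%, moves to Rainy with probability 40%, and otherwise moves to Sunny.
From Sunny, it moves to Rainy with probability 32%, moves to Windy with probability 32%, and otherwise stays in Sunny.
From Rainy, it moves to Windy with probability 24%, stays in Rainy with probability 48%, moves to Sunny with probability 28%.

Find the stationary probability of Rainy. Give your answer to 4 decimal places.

Let the stationary distribution be π with π = πP and π_1 + π_2 + π_3 = 1.
π_1 = 0.24·π_1 + 0.32·π_2 + 0.24·π_3
π_2 = 0.36·π_1 + 0.36·π_2 + 0.28·π_3
Solving with the normalization constraint gives π = (0.2662, 0.3275, 0.4063).
So the stationary probability of Rainy is 0.4063.

0.4063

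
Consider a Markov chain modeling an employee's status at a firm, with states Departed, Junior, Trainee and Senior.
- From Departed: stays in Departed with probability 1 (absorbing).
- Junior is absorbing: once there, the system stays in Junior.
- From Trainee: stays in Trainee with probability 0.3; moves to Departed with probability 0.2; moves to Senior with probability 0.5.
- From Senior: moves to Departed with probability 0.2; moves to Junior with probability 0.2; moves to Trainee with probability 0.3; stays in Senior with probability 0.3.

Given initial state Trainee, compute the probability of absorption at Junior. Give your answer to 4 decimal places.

Let h(s) be the probability of absorption at Junior starting from transient state s. Then h(Junior) = 1 and h(Departed) = 0. By first-step analysis:
h(Trainee) = 0.2·0 + 0.3·h(Trainee) + 0.5·h(Senior)
h(Senior) = 0.2·0 + 0.2·1 + 0.3·h(Trainee) + 0.3·h(Senior)
Solving: h(Trainee) = 0.2941, h(Senior) = 0.4118.
Starting from Trainee, the probability is 0.2941.

0.2941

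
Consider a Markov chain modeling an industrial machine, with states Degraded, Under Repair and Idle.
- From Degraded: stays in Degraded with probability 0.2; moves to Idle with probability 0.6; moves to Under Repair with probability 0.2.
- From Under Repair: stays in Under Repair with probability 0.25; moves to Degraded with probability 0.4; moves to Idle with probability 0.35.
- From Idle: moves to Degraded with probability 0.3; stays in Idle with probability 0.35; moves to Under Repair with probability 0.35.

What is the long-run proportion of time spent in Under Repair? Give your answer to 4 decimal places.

0.2776

Let the stationary distribution be π with π = πP and π_1 + π_2 + π_3 = 1.
π_1 = 0.2·π_1 + 0.4·π_2 + 0.3·π_3
π_2 = 0.2·π_1 + 0.25·π_2 + 0.35·π_3
Solving with the normalization constraint gives π = (0.2980, 0.2776, 0.4245).
So the stationary probability of Under Repair is 0.2776.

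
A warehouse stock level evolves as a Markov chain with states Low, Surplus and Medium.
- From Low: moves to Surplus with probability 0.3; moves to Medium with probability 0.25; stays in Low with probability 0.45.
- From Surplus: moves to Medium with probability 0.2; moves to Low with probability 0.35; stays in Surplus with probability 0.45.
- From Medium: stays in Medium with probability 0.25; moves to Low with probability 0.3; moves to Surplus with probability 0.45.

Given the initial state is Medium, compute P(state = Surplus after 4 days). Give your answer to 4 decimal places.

0.3937

Propagate the distribution vector 4 days from Medium.
After 0 days: (0.0000, 0.0000, 1.0000)
After 1 day: (0.3000, 0.4500, 0.2500)
After 2 days: (0.3675, 0.4050, 0.2275)
After 3 days: (0.3754, 0.3949, 0.2298)
After 4 days: (0.3761, 0.3937, 0.2303)
P(in Surplus after 4 days) = 0.3937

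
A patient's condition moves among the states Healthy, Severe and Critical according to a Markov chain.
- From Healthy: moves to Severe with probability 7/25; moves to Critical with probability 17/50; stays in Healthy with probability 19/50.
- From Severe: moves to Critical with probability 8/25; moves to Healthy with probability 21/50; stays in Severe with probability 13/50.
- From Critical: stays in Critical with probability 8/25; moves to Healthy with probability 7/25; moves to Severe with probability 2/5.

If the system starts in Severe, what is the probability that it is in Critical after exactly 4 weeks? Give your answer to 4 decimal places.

Propagate the distribution vector 4 weeks from Severe.
After 0 weeks: (0.0000, 1.0000, 0.0000)
After 1 week: (0.4200, 0.2600, 0.3200)
After 2 weeks: (0.3584, 0.3132, 0.3284)
After 3 weeks: (0.3597, 0.3131, 0.3272)
After 4 weeks: (0.3598, 0.3130, 0.3272)
P(in Critical after 4 weeks) = 0.3272

0.3272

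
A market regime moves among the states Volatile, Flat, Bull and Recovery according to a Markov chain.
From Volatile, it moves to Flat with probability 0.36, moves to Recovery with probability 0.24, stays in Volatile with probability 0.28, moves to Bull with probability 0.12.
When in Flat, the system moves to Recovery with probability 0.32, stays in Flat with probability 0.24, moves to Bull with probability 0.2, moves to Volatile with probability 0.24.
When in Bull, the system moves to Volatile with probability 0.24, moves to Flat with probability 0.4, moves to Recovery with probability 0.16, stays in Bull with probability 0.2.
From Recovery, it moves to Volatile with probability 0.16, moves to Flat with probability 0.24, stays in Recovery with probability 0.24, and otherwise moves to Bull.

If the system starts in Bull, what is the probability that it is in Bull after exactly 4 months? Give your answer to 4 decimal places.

0.2213

Propagate the distribution vector 4 months from Bull.
After 0 months: (0.0000, 0.0000, 1.0000, 0.0000)
After 1 month: (0.2400, 0.4000, 0.2000, 0.1600)
After 2 months: (0.2368, 0.3008, 0.2064, 0.2560)
After 3 months: (0.2290, 0.3014, 0.2220, 0.2476)
After 4 months: (0.2294, 0.3030, 0.2213, 0.2464)
P(in Bull after 4 months) = 0.2213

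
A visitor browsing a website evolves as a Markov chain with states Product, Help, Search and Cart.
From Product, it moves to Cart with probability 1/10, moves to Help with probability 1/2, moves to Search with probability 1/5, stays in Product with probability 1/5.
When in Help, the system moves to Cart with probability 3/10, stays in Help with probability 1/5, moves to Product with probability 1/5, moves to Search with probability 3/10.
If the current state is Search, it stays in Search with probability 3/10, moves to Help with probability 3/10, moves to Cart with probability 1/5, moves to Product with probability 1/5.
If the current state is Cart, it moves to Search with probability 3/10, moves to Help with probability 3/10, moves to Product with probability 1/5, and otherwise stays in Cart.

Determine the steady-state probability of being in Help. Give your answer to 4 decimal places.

0.3091

Let the stationary distribution be π with π = πP and π_1 + π_2 + π_3 + π_4 = 1.
π_1 = 0.2·π_1 + 0.2·π_2 + 0.2·π_3 + 0.2·π_4
π_2 = 0.5·π_1 + 0.2·π_2 + 0.3·π_3 + 0.3·π_4
π_3 = 0.2·π_1 + 0.3·π_2 + 0.3·π_3 + 0.3·π_4
Solving with the normalization constraint gives π = (0.2000, 0.3091, 0.2800, 0.2109).
So the stationary probability of Help is 0.3091.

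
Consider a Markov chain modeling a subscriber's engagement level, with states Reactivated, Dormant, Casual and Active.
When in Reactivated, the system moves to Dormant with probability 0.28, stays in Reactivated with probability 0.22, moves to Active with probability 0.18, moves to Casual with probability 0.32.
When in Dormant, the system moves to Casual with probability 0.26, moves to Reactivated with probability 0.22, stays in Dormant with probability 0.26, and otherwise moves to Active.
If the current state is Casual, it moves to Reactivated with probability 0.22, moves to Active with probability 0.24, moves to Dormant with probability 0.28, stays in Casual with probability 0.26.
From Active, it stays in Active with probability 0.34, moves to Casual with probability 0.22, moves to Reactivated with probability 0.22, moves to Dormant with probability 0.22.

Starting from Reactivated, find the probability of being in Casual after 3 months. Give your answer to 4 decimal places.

Propagate the distribution vector 3 months from Reactivated.
After 0 months: (1.0000, 0.0000, 0.0000, 0.0000)
After 1 month: (0.2200, 0.2800, 0.3200, 0.1800)
After 2 months: (0.2200, 0.2636, 0.2660, 0.2504)
After 3 months: (0.2200, 0.2597, 0.2632, 0.2571)
P(in Casual after 3 months) = 0.2632

0.2632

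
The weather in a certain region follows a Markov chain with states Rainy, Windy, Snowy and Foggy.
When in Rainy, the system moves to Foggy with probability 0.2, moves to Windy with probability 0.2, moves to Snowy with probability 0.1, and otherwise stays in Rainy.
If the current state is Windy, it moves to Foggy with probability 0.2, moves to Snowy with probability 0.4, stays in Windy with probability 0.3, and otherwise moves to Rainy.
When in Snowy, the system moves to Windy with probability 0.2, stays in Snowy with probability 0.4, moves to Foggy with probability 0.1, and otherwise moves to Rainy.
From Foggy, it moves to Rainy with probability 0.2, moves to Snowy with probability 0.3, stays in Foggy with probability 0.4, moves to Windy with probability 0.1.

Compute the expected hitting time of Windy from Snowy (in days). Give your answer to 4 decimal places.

5.5340

Let t(s) be the expected number of days to first reach Windy from state s, with t(Windy) = 0. Conditioning on the first day:
t(Rainy) = 1 + 0.5·t(Rainy) + 0.1·t(Snowy) + 0.2·t(Foggy)
t(Snowy) = 1 + 0.3·t(Rainy) + 0.4·t(Snowy) + 0.1·t(Foggy)
t(Foggy) = 1 + 0.2·t(Rainy) + 0.3·t(Snowy) + 0.4·t(Foggy)
Solving: t(Rainy) = 5.6311, t(Snowy) = 5.5340, t(Foggy) = 6.3107.
Expected days from Snowy to Windy: 5.5340.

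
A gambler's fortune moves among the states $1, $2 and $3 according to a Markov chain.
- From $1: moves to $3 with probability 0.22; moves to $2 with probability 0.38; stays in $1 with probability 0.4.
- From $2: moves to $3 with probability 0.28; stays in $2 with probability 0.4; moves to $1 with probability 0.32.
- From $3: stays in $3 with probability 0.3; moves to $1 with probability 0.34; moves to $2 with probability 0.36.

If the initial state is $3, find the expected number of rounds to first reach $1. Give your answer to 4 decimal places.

3.0075

Let t(s) be the expected number of rounds to first reach $1 from state s, with t($1) = 0. Conditioning on the first round:
t($2) = 1 + 0.4·t($2) + 0.28·t($3)
t($3) = 1 + 0.36·t($2) + 0.3·t($3)
Solving: t($2) = 3.0702, t($3) = 3.0075.
Expected rounds from $3 to $1: 3.0075.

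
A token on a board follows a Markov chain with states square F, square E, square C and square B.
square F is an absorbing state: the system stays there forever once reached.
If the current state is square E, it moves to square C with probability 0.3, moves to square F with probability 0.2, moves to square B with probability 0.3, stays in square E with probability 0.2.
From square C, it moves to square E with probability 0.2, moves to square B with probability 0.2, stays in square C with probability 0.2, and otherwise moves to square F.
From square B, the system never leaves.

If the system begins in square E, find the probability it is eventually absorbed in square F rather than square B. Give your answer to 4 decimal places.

Let h(s) be the probability of absorption at square F starting from transient state s. Then h(square F) = 1 and h(square B) = 0. By first-step analysis:
h(square E) = 0.2·1 + 0.2·h(square E) + 0.3·h(square C) + 0.3·0
h(square C) = 0.4·1 + 0.2·h(square E) + 0.2·h(square C) + 0.2·0
Solving: h(square E) = 0.4828, h(square C) = 0.6207.
Starting from square E, the probability is 0.4828.

0.4828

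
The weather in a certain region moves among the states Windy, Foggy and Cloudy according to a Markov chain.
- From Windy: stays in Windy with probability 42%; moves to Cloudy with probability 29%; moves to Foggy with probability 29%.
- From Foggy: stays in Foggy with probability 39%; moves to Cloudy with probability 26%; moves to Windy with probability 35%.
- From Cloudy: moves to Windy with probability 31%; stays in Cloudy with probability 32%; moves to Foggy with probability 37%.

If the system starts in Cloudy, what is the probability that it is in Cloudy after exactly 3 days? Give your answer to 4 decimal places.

Propagate the distribution vector 3 days from Cloudy.
After 0 days: (0.0000, 0.0000, 1.0000)
After 1 day: (0.3100, 0.3700, 0.3200)
After 2 days: (0.3589, 0.3526, 0.2885)
After 3 days: (0.3636, 0.3483, 0.2881)
P(in Cloudy after 3 days) = 0.2881

0.2881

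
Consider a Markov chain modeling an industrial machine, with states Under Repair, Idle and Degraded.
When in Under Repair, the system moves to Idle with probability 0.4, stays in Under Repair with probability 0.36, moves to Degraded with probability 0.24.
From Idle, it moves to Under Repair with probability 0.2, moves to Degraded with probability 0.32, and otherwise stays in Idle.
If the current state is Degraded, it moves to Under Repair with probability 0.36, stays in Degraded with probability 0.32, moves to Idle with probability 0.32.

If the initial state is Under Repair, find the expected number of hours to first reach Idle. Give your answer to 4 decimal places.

2.6376

Let t(s) be the expected number of hours to first reach Idle from state s, with t(Idle) = 0. Conditioning on the first hour:
t(Under Repair) = 1 + 0.36·t(Under Repair) + 0.24·t(Degraded)
t(Degraded) = 1 + 0.36·t(Under Repair) + 0.32·t(Degraded)
Solving: t(Under Repair) = 2.6376, t(Degraded) = 2.8670.
Expected hours from Under Repair to Idle: 2.6376.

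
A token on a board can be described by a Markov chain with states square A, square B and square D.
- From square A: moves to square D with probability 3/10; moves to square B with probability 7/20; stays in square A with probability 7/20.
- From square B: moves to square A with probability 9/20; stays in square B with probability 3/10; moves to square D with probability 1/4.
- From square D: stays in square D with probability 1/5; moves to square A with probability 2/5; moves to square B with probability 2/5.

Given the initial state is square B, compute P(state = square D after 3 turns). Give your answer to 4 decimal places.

0.2566

Propagate the distribution vector 3 turns from square B.
After 0 turns: (0.0000, 1.0000, 0.0000)
After 1 turn: (0.4500, 0.3000, 0.2500)
After 2 turns: (0.3925, 0.3475, 0.2600)
After 3 turns: (0.3978, 0.3456, 0.2566)
P(in square D after 3 turns) = 0.2566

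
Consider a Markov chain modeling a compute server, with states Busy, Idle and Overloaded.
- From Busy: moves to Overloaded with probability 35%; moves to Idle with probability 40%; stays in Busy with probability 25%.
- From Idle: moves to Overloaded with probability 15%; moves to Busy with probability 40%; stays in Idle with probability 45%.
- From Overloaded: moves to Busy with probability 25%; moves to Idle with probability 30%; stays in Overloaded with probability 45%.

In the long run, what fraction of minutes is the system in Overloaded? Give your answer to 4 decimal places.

Let the stationary distribution be π with π = πP and π_1 + π_2 + π_3 = 1.
π_1 = 0.25·π_1 + 0.4·π_2 + 0.25·π_3
π_2 = 0.4·π_1 + 0.45·π_2 + 0.3·π_3
Solving with the normalization constraint gives π = (0.3084, 0.3892, 0.3024).
So the stationary probability of Overloaded is 0.3024.

0.3024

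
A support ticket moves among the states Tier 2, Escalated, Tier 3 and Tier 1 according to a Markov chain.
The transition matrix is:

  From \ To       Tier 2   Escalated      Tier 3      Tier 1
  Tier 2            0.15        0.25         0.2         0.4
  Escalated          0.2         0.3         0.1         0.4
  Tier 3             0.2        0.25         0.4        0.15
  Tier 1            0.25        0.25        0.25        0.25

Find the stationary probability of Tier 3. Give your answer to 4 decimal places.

0.2356

Let the stationary distribution be π with π = πP and π_1 + π_2 + π_3 + π_4 = 1.
π_1 = 0.15·π_1 + 0.2·π_2 + 0.2·π_3 + 0.25·π_4
π_2 = 0.25·π_1 + 0.3·π_2 + 0.25·π_3 + 0.25·π_4
π_3 = 0.2·π_1 + 0.1·π_2 + 0.4·π_3 + 0.25·π_4
Solving with the normalization constraint gives π = (0.2046, 0.2632, 0.2356, 0.2966).
So the stationary probability of Tier 3 is 0.2356.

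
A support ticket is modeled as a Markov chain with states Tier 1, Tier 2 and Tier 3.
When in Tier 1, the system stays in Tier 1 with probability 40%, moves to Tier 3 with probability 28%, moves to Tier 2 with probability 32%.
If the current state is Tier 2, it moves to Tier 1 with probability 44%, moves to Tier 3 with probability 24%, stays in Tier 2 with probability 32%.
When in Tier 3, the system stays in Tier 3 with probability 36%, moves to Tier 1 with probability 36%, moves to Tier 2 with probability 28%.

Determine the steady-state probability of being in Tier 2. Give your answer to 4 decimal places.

Let the stationary distribution be π with π = πP and π_1 + π_2 + π_3 = 1.
π_1 = 0.4·π_1 + 0.44·π_2 + 0.36·π_3
π_2 = 0.32·π_1 + 0.32·π_2 + 0.28·π_3
Solving with the normalization constraint gives π = (0.4007, 0.3084, 0.2909).
So the stationary probability of Tier 2 is 0.3084.

0.3084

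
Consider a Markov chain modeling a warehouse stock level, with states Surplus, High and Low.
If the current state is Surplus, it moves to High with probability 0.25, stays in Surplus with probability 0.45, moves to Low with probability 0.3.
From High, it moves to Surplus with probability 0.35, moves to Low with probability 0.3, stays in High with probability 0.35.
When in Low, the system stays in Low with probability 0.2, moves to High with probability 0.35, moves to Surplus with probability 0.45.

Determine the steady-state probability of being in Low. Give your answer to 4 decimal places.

Let the stationary distribution be π with π = πP and π_1 + π_2 + π_3 = 1.
π_1 = 0.45·π_1 + 0.35·π_2 + 0.45·π_3
π_2 = 0.25·π_1 + 0.35·π_2 + 0.35·π_3
Solving with the normalization constraint gives π = (0.4192, 0.3081, 0.2727).
So the stationary probability of Low is 0.2727.

0.2727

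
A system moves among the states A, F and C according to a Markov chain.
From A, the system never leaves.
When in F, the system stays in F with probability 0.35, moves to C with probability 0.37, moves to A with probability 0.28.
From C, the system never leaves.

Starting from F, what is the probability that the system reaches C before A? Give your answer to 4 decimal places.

Let h(s) be the probability of absorption at C starting from transient state s. Then h(C) = 1 and h(A) = 0. By first-step analysis:
h(F) = 0.28·0 + 0.35·h(F) + 0.37·1
Solving: h(F) = 0.5692.
Starting from F, the probability is 0.5692.

0.5692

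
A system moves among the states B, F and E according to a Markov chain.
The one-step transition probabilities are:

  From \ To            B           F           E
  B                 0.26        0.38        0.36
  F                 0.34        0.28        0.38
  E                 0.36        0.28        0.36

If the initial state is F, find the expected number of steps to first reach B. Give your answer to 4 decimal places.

2.8781

Let t(s) be the expected number of steps to first reach B from state s, with t(B) = 0. Conditioning on the first step:
t(F) = 1 + 0.28·t(F) + 0.38·t(E)
t(E) = 1 + 0.28·t(F) + 0.36·t(E)
Solving: t(F) = 2.8781, t(E) = 2.8217.
Expected steps from F to B: 2.8781.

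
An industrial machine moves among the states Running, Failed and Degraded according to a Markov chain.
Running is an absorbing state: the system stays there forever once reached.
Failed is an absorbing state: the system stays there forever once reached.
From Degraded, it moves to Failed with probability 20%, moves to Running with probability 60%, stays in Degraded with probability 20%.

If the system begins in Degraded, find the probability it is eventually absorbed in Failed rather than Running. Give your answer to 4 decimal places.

Let h(s) be the probability of absorption at Failed starting from transient state s. Then h(Failed) = 1 and h(Running) = 0. By first-step analysis:
h(Degraded) = 0.6·0 + 0.2·1 + 0.2·h(Degraded)
Solving: h(Degraded) = 0.2500.
Starting from Degraded, the probability is 0.2500.

0.2500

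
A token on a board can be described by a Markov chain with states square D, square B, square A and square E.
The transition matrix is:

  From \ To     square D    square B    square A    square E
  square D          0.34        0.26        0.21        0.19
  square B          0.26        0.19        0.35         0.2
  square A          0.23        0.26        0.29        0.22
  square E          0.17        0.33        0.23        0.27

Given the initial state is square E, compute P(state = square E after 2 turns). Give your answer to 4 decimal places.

0.2218

Propagate the distribution vector 2 turns from square E.
After 0 turns: (0.0000, 0.0000, 0.0000, 1.0000)
After 1 turn: (0.1700, 0.3300, 0.2300, 0.2700)
After 2 turns: (0.2424, 0.2558, 0.2800, 0.2218)
P(in square E after 2 turns) = 0.2218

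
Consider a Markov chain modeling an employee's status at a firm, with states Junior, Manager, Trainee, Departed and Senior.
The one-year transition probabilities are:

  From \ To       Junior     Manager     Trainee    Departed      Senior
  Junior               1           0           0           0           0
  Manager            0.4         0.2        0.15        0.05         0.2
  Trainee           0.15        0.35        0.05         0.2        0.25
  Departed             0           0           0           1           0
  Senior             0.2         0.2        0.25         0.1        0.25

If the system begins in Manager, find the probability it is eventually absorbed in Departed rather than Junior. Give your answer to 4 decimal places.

0.2101

Let h(s) be the probability of absorption at Departed starting from transient state s. Then h(Departed) = 1 and h(Junior) = 0. By first-step analysis:
h(Manager) = 0.4·0 + 0.2·h(Manager) + 0.15·h(Trainee) + 0.05·1 + 0.2·h(Senior)
h(Trainee) = 0.15·0 + 0.35·h(Manager) + 0.05·h(Trainee) + 0.2·1 + 0.25·h(Senior)
h(Senior) = 0.2·0 + 0.2·h(Manager) + 0.25·h(Trainee) + 0.1·1 + 0.25·h(Senior)
Solving: h(Manager) = 0.2101, h(Trainee) = 0.3702, h(Senior) = 0.3128.
Starting from Manager, the probability is 0.2101.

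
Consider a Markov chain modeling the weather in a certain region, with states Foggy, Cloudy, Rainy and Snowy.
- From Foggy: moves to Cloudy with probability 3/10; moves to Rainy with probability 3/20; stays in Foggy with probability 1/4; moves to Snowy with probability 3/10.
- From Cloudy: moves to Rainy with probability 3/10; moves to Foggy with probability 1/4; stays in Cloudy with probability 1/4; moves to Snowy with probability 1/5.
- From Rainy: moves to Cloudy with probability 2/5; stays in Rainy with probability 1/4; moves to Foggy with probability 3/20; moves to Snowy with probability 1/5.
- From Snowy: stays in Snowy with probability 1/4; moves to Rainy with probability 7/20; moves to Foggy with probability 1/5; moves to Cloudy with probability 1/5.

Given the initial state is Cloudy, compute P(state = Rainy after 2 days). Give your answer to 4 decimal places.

0.2575

Propagate the distribution vector 2 days from Cloudy.
After 0 days: (0.0000, 1.0000, 0.0000, 0.0000)
After 1 day: (0.2500, 0.2500, 0.3000, 0.2000)
After 2 days: (0.2100, 0.2975, 0.2575, 0.2350)
P(in Rainy after 2 days) = 0.2575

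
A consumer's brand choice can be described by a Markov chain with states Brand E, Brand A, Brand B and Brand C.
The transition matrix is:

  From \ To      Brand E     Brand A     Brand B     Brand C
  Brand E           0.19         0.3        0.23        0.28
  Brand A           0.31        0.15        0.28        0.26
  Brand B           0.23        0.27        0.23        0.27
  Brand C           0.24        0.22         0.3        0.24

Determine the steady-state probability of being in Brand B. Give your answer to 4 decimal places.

Let the stationary distribution be π with π = πP and π_1 + π_2 + π_3 + π_4 = 1.
π_1 = 0.19·π_1 + 0.31·π_2 + 0.23·π_3 + 0.24·π_4
π_2 = 0.3·π_1 + 0.15·π_2 + 0.27·π_3 + 0.22·π_4
π_3 = 0.23·π_1 + 0.28·π_2 + 0.23·π_3 + 0.3·π_4
Solving with the normalization constraint gives π = (0.2418, 0.2358, 0.2601, 0.2622).
So the stationary probability of Brand B is 0.2601.

0.2601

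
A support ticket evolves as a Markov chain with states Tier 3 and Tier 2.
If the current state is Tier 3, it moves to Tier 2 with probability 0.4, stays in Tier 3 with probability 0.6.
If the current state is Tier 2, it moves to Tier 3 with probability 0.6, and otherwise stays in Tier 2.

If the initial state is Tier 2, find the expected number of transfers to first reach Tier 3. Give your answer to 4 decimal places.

Let t(s) be the expected number of transfers to first reach Tier 3 from state s, with t(Tier 3) = 0. Conditioning on the first transfer:
t(Tier 2) = 1 + 0.4·t(Tier 2)
Solving: t(Tier 2) = 1.6667.
Expected transfers from Tier 2 to Tier 3: 1.6667.

1.6667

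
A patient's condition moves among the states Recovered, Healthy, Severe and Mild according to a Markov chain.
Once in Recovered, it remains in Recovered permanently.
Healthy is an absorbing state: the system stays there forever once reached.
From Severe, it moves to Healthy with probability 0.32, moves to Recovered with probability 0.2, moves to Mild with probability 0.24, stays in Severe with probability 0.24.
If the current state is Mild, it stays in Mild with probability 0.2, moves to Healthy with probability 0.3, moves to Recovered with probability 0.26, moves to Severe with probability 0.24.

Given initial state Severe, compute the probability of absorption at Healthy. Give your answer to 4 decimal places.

0.5959

Let h(s) be the probability of absorption at Healthy starting from transient state s. Then h(Healthy) = 1 and h(Recovered) = 0. By first-step analysis:
h(Severe) = 0.2·0 + 0.32·1 + 0.24·h(Severe) + 0.24·h(Mild)
h(Mild) = 0.26·0 + 0.3·1 + 0.24·h(Severe) + 0.2·h(Mild)
Solving: h(Severe) = 0.5959, h(Mild) = 0.5538.
Starting from Severe, the probability is 0.5959.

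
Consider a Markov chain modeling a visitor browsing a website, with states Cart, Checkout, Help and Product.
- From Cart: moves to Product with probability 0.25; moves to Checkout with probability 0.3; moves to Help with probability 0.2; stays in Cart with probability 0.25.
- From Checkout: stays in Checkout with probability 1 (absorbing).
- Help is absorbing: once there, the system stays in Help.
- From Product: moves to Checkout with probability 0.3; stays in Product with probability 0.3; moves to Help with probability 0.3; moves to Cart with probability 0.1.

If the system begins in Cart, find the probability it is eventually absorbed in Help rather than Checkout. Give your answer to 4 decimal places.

0.4300

Let h(s) be the probability of absorption at Help starting from transient state s. Then h(Help) = 1 and h(Checkout) = 0. By first-step analysis:
h(Cart) = 0.25·h(Cart) + 0.3·0 + 0.2·1 + 0.25·h(Product)
h(Product) = 0.1·h(Cart) + 0.3·0 + 0.3·1 + 0.3·h(Product)
Solving: h(Cart) = 0.4300, h(Product) = 0.4900.
Starting from Cart, the probability is 0.4300.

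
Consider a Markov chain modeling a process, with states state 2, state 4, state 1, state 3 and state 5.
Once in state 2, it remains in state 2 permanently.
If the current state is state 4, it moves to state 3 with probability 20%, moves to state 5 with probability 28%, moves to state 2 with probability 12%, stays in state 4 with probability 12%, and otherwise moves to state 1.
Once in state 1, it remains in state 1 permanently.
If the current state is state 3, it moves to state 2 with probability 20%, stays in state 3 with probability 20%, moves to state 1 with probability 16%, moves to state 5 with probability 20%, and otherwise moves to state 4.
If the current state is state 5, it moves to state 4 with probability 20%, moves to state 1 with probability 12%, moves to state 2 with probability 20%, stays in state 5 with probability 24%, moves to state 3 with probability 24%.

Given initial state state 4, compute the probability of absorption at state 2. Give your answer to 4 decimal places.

Let h(s) be the probability of absorption at state 2 starting from transient state s. Then h(state 2) = 1 and h(state 1) = 0. By first-step analysis:
h(state 4) = 0.12·1 + 0.12·h(state 4) + 0.28·0 + 0.2·h(state 3) + 0.28·h(state 5)
h(state 3) = 0.2·1 + 0.24·h(state 4) + 0.16·0 + 0.2·h(state 3) + 0.2·h(state 5)
h(state 5) = 0.2·1 + 0.2·h(state 4) + 0.12·0 + 0.24·h(state 3) + 0.24·h(state 5)
Solving: h(state 4) = 0.4229, h(state 3) = 0.5108, h(state 5) = 0.5358.
Starting from state 4, the probability is 0.4229.

0.4229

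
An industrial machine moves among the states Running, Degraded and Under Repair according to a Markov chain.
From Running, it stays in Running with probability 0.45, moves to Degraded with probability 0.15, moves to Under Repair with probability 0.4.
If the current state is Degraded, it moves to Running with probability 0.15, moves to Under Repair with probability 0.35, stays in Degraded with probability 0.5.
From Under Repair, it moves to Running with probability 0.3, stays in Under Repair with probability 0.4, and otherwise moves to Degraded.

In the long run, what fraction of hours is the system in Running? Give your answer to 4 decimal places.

0.2966

Let the stationary distribution be π with π = πP and π_1 + π_2 + π_3 = 1.
π_1 = 0.45·π_1 + 0.15·π_2 + 0.3·π_3
π_2 = 0.15·π_1 + 0.5·π_2 + 0.3·π_3
Solving with the normalization constraint gives π = (0.2966, 0.3194, 0.3840).
So the stationary probability of Running is 0.2966.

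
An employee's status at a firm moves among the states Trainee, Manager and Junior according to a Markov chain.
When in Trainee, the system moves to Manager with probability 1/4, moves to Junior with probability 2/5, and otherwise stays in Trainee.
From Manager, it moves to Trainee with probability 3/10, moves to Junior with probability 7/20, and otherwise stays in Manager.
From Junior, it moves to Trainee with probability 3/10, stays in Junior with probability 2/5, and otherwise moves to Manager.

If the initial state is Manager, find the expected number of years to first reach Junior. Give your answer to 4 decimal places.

Let t(s) be the expected number of years to first reach Junior from state s, with t(Junior) = 0. Conditioning on the first year:
t(Trainee) = 1 + 0.35·t(Trainee) + 0.25·t(Manager)
t(Manager) = 1 + 0.3·t(Trainee) + 0.35·t(Manager)
Solving: t(Trainee) = 2.5899, t(Manager) = 2.7338.
Expected years from Manager to Junior: 2.7338.

2.7338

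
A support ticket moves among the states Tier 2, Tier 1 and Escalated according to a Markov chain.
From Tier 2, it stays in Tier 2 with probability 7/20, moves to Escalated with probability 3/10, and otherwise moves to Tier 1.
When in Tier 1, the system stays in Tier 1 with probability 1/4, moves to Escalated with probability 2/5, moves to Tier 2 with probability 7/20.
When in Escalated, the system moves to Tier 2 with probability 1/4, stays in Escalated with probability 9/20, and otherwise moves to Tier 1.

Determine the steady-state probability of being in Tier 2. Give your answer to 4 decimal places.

0.3112

Let the stationary distribution be π with π = πP and π_1 + π_2 + π_3 = 1.
π_1 = 0.35·π_1 + 0.35·π_2 + 0.25·π_3
π_2 = 0.35·π_1 + 0.25·π_2 + 0.3·π_3
Solving with the normalization constraint gives π = (0.3112, 0.3005, 0.3883).
So the stationary probability of Tier 2 is 0.3112.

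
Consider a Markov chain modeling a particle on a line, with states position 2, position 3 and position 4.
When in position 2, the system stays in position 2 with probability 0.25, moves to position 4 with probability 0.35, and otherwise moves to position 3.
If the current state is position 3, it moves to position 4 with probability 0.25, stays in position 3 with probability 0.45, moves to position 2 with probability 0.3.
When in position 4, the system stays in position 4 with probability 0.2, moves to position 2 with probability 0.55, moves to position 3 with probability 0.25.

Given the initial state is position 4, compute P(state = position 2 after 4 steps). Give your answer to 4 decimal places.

Propagate the distribution vector 4 steps from position 4.
After 0 steps: (0.0000, 0.0000, 1.0000)
After 1 step: (0.5500, 0.2500, 0.2000)
After 2 steps: (0.3225, 0.3825, 0.2950)
After 3 steps: (0.3576, 0.3749, 0.2675)
After 4 steps: (0.3490, 0.3786, 0.2724)
P(in position 2 after 4 steps) = 0.3490

0.3490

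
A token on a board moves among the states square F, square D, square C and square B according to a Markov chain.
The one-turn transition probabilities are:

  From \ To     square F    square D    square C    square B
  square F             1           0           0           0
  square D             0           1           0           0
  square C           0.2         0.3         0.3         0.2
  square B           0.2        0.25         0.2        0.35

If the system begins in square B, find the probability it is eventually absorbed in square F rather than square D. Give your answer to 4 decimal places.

0.4337

Let h(s) be the probability of absorption at square F starting from transient state s. Then h(square F) = 1 and h(square D) = 0. By first-step analysis:
h(square C) = 0.2·1 + 0.3·0 + 0.3·h(square C) + 0.2·h(square B)
h(square B) = 0.2·1 + 0.25·0 + 0.2·h(square C) + 0.35·h(square B)
Solving: h(square C) = 0.4096, h(square B) = 0.4337.
Starting from square B, the probability is 0.4337.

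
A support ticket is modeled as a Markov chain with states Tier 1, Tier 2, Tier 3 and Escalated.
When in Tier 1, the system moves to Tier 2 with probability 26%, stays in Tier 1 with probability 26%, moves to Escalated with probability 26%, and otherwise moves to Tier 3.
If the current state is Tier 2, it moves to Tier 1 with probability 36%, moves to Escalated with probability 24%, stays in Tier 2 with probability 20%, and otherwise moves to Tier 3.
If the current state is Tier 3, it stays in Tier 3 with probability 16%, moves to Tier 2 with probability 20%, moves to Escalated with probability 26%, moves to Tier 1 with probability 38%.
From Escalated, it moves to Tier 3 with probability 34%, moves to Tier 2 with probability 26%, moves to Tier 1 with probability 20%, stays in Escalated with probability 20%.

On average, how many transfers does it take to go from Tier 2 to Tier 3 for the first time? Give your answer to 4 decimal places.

Let t(s) be the expected number of transfers to first reach Tier 3 from state s, with t(Tier 3) = 0. Conditioning on the first transfer:
t(Tier 1) = 1 + 0.26·t(Tier 1) + 0.26·t(Tier 2) + 0.26·t(Escalated)
t(Tier 2) = 1 + 0.36·t(Tier 1) + 0.2·t(Tier 2) + 0.24·t(Escalated)
t(Escalated) = 1 + 0.2·t(Tier 1) + 0.26·t(Tier 2) + 0.2·t(Escalated)
Solving: t(Tier 1) = 4.0988, t(Tier 2) = 4.1849, t(Escalated) = 3.6348.
Expected transfers from Tier 2 to Tier 3: 4.1849.

4.1849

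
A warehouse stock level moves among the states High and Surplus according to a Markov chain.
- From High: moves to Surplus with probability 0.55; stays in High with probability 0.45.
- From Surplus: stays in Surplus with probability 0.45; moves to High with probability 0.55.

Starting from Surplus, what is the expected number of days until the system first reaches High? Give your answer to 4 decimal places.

Let t(s) be the expected number of days to first reach High from state s, with t(High) = 0. Conditioning on the first day:
t(Surplus) = 1 + 0.45·t(Surplus)
Solving: t(Surplus) = 1.8182.
Expected days from Surplus to High: 1.8182.

1.8182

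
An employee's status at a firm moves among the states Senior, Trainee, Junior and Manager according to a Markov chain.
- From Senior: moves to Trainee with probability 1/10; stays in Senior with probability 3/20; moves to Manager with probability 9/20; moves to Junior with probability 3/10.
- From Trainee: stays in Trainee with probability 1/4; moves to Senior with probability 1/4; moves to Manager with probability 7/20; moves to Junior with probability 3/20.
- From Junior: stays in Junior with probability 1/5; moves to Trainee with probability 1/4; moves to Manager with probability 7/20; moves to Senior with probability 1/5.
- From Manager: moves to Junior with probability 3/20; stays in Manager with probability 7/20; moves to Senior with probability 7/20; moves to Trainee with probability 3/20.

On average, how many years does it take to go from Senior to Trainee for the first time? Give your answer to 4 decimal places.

6.5614

Let t(s) be the expected number of years to first reach Trainee from state s, with t(Trainee) = 0. Conditioning on the first year:
t(Senior) = 1 + 0.15·t(Senior) + 0.3·t(Junior) + 0.45·t(Manager)
t(Junior) = 1 + 0.2·t(Senior) + 0.2·t(Junior) + 0.35·t(Manager)
t(Manager) = 1 + 0.35·t(Senior) + 0.15·t(Junior) + 0.35·t(Manager)
Solving: t(Senior) = 6.5614, t(Junior) = 5.6829, t(Manager) = 6.3830.
Expected years from Senior to Trainee: 6.5614.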